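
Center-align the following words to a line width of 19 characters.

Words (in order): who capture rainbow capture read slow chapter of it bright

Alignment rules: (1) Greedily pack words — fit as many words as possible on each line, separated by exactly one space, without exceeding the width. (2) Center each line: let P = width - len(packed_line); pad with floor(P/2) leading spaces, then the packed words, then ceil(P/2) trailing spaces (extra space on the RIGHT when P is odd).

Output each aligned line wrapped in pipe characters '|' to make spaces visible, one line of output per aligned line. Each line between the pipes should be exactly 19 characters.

Answer: |who capture rainbow|
| capture read slow |
|   chapter of it   |
|      bright       |

Derivation:
Line 1: ['who', 'capture', 'rainbow'] (min_width=19, slack=0)
Line 2: ['capture', 'read', 'slow'] (min_width=17, slack=2)
Line 3: ['chapter', 'of', 'it'] (min_width=13, slack=6)
Line 4: ['bright'] (min_width=6, slack=13)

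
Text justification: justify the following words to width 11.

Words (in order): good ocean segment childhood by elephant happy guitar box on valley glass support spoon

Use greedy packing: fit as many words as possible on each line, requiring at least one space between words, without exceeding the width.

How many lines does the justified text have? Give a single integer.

Line 1: ['good', 'ocean'] (min_width=10, slack=1)
Line 2: ['segment'] (min_width=7, slack=4)
Line 3: ['childhood'] (min_width=9, slack=2)
Line 4: ['by', 'elephant'] (min_width=11, slack=0)
Line 5: ['happy'] (min_width=5, slack=6)
Line 6: ['guitar', 'box'] (min_width=10, slack=1)
Line 7: ['on', 'valley'] (min_width=9, slack=2)
Line 8: ['glass'] (min_width=5, slack=6)
Line 9: ['support'] (min_width=7, slack=4)
Line 10: ['spoon'] (min_width=5, slack=6)
Total lines: 10

Answer: 10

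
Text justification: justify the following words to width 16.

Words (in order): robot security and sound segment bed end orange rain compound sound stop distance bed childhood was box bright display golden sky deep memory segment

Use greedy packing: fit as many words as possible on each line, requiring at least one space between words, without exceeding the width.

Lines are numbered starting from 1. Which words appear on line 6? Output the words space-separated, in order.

Answer: stop distance

Derivation:
Line 1: ['robot', 'security'] (min_width=14, slack=2)
Line 2: ['and', 'sound'] (min_width=9, slack=7)
Line 3: ['segment', 'bed', 'end'] (min_width=15, slack=1)
Line 4: ['orange', 'rain'] (min_width=11, slack=5)
Line 5: ['compound', 'sound'] (min_width=14, slack=2)
Line 6: ['stop', 'distance'] (min_width=13, slack=3)
Line 7: ['bed', 'childhood'] (min_width=13, slack=3)
Line 8: ['was', 'box', 'bright'] (min_width=14, slack=2)
Line 9: ['display', 'golden'] (min_width=14, slack=2)
Line 10: ['sky', 'deep', 'memory'] (min_width=15, slack=1)
Line 11: ['segment'] (min_width=7, slack=9)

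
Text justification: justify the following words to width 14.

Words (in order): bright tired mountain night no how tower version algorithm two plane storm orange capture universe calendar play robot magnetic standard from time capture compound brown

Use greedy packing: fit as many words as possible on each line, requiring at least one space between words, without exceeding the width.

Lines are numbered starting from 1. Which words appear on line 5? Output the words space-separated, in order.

Line 1: ['bright', 'tired'] (min_width=12, slack=2)
Line 2: ['mountain', 'night'] (min_width=14, slack=0)
Line 3: ['no', 'how', 'tower'] (min_width=12, slack=2)
Line 4: ['version'] (min_width=7, slack=7)
Line 5: ['algorithm', 'two'] (min_width=13, slack=1)
Line 6: ['plane', 'storm'] (min_width=11, slack=3)
Line 7: ['orange', 'capture'] (min_width=14, slack=0)
Line 8: ['universe'] (min_width=8, slack=6)
Line 9: ['calendar', 'play'] (min_width=13, slack=1)
Line 10: ['robot', 'magnetic'] (min_width=14, slack=0)
Line 11: ['standard', 'from'] (min_width=13, slack=1)
Line 12: ['time', 'capture'] (min_width=12, slack=2)
Line 13: ['compound', 'brown'] (min_width=14, slack=0)

Answer: algorithm two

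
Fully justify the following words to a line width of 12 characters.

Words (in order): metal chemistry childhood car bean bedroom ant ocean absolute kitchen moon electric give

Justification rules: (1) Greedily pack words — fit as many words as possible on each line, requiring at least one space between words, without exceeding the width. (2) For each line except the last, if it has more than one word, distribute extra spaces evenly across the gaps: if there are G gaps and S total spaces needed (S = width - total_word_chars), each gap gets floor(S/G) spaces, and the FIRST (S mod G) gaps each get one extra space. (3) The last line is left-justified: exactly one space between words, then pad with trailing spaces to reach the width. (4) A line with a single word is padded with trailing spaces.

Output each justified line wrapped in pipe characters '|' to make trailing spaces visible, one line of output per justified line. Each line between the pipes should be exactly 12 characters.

Answer: |metal       |
|chemistry   |
|childhood   |
|car     bean|
|bedroom  ant|
|ocean       |
|absolute    |
|kitchen moon|
|electric    |
|give        |

Derivation:
Line 1: ['metal'] (min_width=5, slack=7)
Line 2: ['chemistry'] (min_width=9, slack=3)
Line 3: ['childhood'] (min_width=9, slack=3)
Line 4: ['car', 'bean'] (min_width=8, slack=4)
Line 5: ['bedroom', 'ant'] (min_width=11, slack=1)
Line 6: ['ocean'] (min_width=5, slack=7)
Line 7: ['absolute'] (min_width=8, slack=4)
Line 8: ['kitchen', 'moon'] (min_width=12, slack=0)
Line 9: ['electric'] (min_width=8, slack=4)
Line 10: ['give'] (min_width=4, slack=8)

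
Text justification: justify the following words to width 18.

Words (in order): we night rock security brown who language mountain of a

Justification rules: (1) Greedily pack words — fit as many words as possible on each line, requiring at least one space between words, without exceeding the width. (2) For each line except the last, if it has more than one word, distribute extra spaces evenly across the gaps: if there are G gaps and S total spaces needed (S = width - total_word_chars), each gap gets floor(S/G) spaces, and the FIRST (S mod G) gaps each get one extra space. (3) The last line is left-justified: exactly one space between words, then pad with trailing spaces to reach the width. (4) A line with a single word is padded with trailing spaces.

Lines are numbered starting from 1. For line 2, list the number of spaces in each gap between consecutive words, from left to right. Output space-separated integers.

Answer: 1 1

Derivation:
Line 1: ['we', 'night', 'rock'] (min_width=13, slack=5)
Line 2: ['security', 'brown', 'who'] (min_width=18, slack=0)
Line 3: ['language', 'mountain'] (min_width=17, slack=1)
Line 4: ['of', 'a'] (min_width=4, slack=14)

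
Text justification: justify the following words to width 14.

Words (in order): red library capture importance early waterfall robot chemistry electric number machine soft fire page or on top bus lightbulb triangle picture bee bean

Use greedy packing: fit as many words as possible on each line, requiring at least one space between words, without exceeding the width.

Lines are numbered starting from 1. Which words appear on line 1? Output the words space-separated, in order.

Line 1: ['red', 'library'] (min_width=11, slack=3)
Line 2: ['capture'] (min_width=7, slack=7)
Line 3: ['importance'] (min_width=10, slack=4)
Line 4: ['early'] (min_width=5, slack=9)
Line 5: ['waterfall'] (min_width=9, slack=5)
Line 6: ['robot'] (min_width=5, slack=9)
Line 7: ['chemistry'] (min_width=9, slack=5)
Line 8: ['electric'] (min_width=8, slack=6)
Line 9: ['number', 'machine'] (min_width=14, slack=0)
Line 10: ['soft', 'fire', 'page'] (min_width=14, slack=0)
Line 11: ['or', 'on', 'top', 'bus'] (min_width=13, slack=1)
Line 12: ['lightbulb'] (min_width=9, slack=5)
Line 13: ['triangle'] (min_width=8, slack=6)
Line 14: ['picture', 'bee'] (min_width=11, slack=3)
Line 15: ['bean'] (min_width=4, slack=10)

Answer: red library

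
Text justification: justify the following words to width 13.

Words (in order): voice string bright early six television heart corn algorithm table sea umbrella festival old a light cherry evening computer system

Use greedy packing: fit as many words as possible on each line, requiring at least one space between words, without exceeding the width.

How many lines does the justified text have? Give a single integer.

Answer: 14

Derivation:
Line 1: ['voice', 'string'] (min_width=12, slack=1)
Line 2: ['bright', 'early'] (min_width=12, slack=1)
Line 3: ['six'] (min_width=3, slack=10)
Line 4: ['television'] (min_width=10, slack=3)
Line 5: ['heart', 'corn'] (min_width=10, slack=3)
Line 6: ['algorithm'] (min_width=9, slack=4)
Line 7: ['table', 'sea'] (min_width=9, slack=4)
Line 8: ['umbrella'] (min_width=8, slack=5)
Line 9: ['festival', 'old'] (min_width=12, slack=1)
Line 10: ['a', 'light'] (min_width=7, slack=6)
Line 11: ['cherry'] (min_width=6, slack=7)
Line 12: ['evening'] (min_width=7, slack=6)
Line 13: ['computer'] (min_width=8, slack=5)
Line 14: ['system'] (min_width=6, slack=7)
Total lines: 14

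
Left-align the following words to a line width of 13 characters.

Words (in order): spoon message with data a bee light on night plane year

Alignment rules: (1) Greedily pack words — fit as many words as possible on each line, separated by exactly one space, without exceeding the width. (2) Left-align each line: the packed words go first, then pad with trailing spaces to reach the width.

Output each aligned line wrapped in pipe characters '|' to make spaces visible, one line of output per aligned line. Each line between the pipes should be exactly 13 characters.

Line 1: ['spoon', 'message'] (min_width=13, slack=0)
Line 2: ['with', 'data', 'a'] (min_width=11, slack=2)
Line 3: ['bee', 'light', 'on'] (min_width=12, slack=1)
Line 4: ['night', 'plane'] (min_width=11, slack=2)
Line 5: ['year'] (min_width=4, slack=9)

Answer: |spoon message|
|with data a  |
|bee light on |
|night plane  |
|year         |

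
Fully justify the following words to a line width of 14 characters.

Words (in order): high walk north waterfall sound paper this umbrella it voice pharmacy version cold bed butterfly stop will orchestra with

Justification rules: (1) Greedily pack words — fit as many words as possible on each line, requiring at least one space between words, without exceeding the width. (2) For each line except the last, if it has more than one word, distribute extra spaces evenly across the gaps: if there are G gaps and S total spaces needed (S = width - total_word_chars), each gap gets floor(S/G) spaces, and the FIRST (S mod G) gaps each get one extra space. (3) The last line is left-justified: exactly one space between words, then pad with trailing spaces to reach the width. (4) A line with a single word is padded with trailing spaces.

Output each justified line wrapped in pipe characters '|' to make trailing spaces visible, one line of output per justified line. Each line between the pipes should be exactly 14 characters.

Answer: |high      walk|
|north         |
|waterfall     |
|sound    paper|
|this  umbrella|
|it       voice|
|pharmacy      |
|version   cold|
|bed  butterfly|
|stop      will|
|orchestra with|

Derivation:
Line 1: ['high', 'walk'] (min_width=9, slack=5)
Line 2: ['north'] (min_width=5, slack=9)
Line 3: ['waterfall'] (min_width=9, slack=5)
Line 4: ['sound', 'paper'] (min_width=11, slack=3)
Line 5: ['this', 'umbrella'] (min_width=13, slack=1)
Line 6: ['it', 'voice'] (min_width=8, slack=6)
Line 7: ['pharmacy'] (min_width=8, slack=6)
Line 8: ['version', 'cold'] (min_width=12, slack=2)
Line 9: ['bed', 'butterfly'] (min_width=13, slack=1)
Line 10: ['stop', 'will'] (min_width=9, slack=5)
Line 11: ['orchestra', 'with'] (min_width=14, slack=0)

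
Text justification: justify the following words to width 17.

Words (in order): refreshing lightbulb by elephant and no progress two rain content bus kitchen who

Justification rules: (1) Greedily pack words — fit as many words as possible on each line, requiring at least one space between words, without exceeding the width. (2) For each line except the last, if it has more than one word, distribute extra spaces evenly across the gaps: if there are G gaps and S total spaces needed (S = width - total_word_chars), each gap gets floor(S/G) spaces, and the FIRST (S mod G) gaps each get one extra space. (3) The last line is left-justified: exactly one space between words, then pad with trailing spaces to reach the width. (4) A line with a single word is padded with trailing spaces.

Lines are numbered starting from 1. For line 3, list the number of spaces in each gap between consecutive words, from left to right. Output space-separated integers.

Line 1: ['refreshing'] (min_width=10, slack=7)
Line 2: ['lightbulb', 'by'] (min_width=12, slack=5)
Line 3: ['elephant', 'and', 'no'] (min_width=15, slack=2)
Line 4: ['progress', 'two', 'rain'] (min_width=17, slack=0)
Line 5: ['content', 'bus'] (min_width=11, slack=6)
Line 6: ['kitchen', 'who'] (min_width=11, slack=6)

Answer: 2 2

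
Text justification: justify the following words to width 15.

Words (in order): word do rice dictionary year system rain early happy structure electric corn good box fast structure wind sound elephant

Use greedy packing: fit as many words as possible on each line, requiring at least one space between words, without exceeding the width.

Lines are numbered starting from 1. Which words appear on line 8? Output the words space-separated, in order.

Answer: structure wind

Derivation:
Line 1: ['word', 'do', 'rice'] (min_width=12, slack=3)
Line 2: ['dictionary', 'year'] (min_width=15, slack=0)
Line 3: ['system', 'rain'] (min_width=11, slack=4)
Line 4: ['early', 'happy'] (min_width=11, slack=4)
Line 5: ['structure'] (min_width=9, slack=6)
Line 6: ['electric', 'corn'] (min_width=13, slack=2)
Line 7: ['good', 'box', 'fast'] (min_width=13, slack=2)
Line 8: ['structure', 'wind'] (min_width=14, slack=1)
Line 9: ['sound', 'elephant'] (min_width=14, slack=1)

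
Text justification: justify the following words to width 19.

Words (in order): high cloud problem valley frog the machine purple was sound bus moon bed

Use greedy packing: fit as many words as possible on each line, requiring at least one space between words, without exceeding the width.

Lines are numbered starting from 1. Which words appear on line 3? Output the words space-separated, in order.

Line 1: ['high', 'cloud', 'problem'] (min_width=18, slack=1)
Line 2: ['valley', 'frog', 'the'] (min_width=15, slack=4)
Line 3: ['machine', 'purple', 'was'] (min_width=18, slack=1)
Line 4: ['sound', 'bus', 'moon', 'bed'] (min_width=18, slack=1)

Answer: machine purple was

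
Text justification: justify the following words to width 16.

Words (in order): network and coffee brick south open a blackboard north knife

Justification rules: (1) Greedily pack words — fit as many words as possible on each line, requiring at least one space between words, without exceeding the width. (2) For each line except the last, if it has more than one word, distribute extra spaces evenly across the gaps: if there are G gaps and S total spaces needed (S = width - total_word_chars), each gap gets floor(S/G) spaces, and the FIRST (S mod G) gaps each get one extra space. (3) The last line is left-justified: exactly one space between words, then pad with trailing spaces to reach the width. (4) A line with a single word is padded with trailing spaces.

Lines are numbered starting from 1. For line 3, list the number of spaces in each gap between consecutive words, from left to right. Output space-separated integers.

Answer: 3 3

Derivation:
Line 1: ['network', 'and'] (min_width=11, slack=5)
Line 2: ['coffee', 'brick'] (min_width=12, slack=4)
Line 3: ['south', 'open', 'a'] (min_width=12, slack=4)
Line 4: ['blackboard', 'north'] (min_width=16, slack=0)
Line 5: ['knife'] (min_width=5, slack=11)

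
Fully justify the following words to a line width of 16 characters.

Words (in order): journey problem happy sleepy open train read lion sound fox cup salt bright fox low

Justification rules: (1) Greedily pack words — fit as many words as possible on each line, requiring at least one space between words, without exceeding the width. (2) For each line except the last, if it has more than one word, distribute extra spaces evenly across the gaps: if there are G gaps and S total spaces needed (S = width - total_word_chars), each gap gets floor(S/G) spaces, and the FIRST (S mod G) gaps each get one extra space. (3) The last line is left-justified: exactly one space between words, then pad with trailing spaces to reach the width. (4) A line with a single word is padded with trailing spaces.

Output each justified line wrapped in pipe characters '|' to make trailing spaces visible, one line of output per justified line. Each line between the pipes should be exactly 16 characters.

Answer: |journey  problem|
|happy     sleepy|
|open  train read|
|lion  sound  fox|
|cup  salt bright|
|fox low         |

Derivation:
Line 1: ['journey', 'problem'] (min_width=15, slack=1)
Line 2: ['happy', 'sleepy'] (min_width=12, slack=4)
Line 3: ['open', 'train', 'read'] (min_width=15, slack=1)
Line 4: ['lion', 'sound', 'fox'] (min_width=14, slack=2)
Line 5: ['cup', 'salt', 'bright'] (min_width=15, slack=1)
Line 6: ['fox', 'low'] (min_width=7, slack=9)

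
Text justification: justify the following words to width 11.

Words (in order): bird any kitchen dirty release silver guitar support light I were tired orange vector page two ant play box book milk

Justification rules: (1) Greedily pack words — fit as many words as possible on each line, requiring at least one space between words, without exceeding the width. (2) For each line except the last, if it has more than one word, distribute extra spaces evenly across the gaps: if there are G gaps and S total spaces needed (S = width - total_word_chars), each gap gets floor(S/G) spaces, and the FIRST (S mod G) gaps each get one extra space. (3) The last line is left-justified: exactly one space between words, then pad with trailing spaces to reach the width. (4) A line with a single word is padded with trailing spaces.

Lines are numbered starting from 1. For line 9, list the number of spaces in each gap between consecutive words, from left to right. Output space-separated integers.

Answer: 2

Derivation:
Line 1: ['bird', 'any'] (min_width=8, slack=3)
Line 2: ['kitchen'] (min_width=7, slack=4)
Line 3: ['dirty'] (min_width=5, slack=6)
Line 4: ['release'] (min_width=7, slack=4)
Line 5: ['silver'] (min_width=6, slack=5)
Line 6: ['guitar'] (min_width=6, slack=5)
Line 7: ['support'] (min_width=7, slack=4)
Line 8: ['light', 'I'] (min_width=7, slack=4)
Line 9: ['were', 'tired'] (min_width=10, slack=1)
Line 10: ['orange'] (min_width=6, slack=5)
Line 11: ['vector', 'page'] (min_width=11, slack=0)
Line 12: ['two', 'ant'] (min_width=7, slack=4)
Line 13: ['play', 'box'] (min_width=8, slack=3)
Line 14: ['book', 'milk'] (min_width=9, slack=2)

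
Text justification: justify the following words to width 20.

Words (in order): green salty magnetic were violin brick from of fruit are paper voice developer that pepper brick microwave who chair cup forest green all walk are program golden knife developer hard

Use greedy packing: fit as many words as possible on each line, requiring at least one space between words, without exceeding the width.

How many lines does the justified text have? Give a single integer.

Answer: 11

Derivation:
Line 1: ['green', 'salty', 'magnetic'] (min_width=20, slack=0)
Line 2: ['were', 'violin', 'brick'] (min_width=17, slack=3)
Line 3: ['from', 'of', 'fruit', 'are'] (min_width=17, slack=3)
Line 4: ['paper', 'voice'] (min_width=11, slack=9)
Line 5: ['developer', 'that'] (min_width=14, slack=6)
Line 6: ['pepper', 'brick'] (min_width=12, slack=8)
Line 7: ['microwave', 'who', 'chair'] (min_width=19, slack=1)
Line 8: ['cup', 'forest', 'green', 'all'] (min_width=20, slack=0)
Line 9: ['walk', 'are', 'program'] (min_width=16, slack=4)
Line 10: ['golden', 'knife'] (min_width=12, slack=8)
Line 11: ['developer', 'hard'] (min_width=14, slack=6)
Total lines: 11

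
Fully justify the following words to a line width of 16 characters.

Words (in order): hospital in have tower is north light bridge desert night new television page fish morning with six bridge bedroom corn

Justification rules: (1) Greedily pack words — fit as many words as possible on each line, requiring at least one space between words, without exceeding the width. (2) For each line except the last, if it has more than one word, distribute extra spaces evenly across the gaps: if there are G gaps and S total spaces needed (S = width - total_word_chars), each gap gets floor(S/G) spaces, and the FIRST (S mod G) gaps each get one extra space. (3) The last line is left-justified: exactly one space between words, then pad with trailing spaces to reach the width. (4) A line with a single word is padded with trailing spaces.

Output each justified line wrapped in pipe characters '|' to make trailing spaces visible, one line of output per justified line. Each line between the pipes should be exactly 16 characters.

Answer: |hospital in have|
|tower  is  north|
|light     bridge|
|desert night new|
|television  page|
|fish     morning|
|with  six bridge|
|bedroom corn    |

Derivation:
Line 1: ['hospital', 'in', 'have'] (min_width=16, slack=0)
Line 2: ['tower', 'is', 'north'] (min_width=14, slack=2)
Line 3: ['light', 'bridge'] (min_width=12, slack=4)
Line 4: ['desert', 'night', 'new'] (min_width=16, slack=0)
Line 5: ['television', 'page'] (min_width=15, slack=1)
Line 6: ['fish', 'morning'] (min_width=12, slack=4)
Line 7: ['with', 'six', 'bridge'] (min_width=15, slack=1)
Line 8: ['bedroom', 'corn'] (min_width=12, slack=4)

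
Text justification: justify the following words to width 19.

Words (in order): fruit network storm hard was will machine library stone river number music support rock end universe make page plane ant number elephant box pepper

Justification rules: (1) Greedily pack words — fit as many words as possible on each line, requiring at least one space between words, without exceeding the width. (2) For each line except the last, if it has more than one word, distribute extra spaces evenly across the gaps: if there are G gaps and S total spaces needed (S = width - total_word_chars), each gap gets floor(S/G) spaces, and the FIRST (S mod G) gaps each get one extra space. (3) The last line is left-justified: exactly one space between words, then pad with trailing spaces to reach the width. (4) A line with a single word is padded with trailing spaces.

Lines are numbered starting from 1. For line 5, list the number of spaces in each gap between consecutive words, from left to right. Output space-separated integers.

Answer: 2 1

Derivation:
Line 1: ['fruit', 'network', 'storm'] (min_width=19, slack=0)
Line 2: ['hard', 'was', 'will'] (min_width=13, slack=6)
Line 3: ['machine', 'library'] (min_width=15, slack=4)
Line 4: ['stone', 'river', 'number'] (min_width=18, slack=1)
Line 5: ['music', 'support', 'rock'] (min_width=18, slack=1)
Line 6: ['end', 'universe', 'make'] (min_width=17, slack=2)
Line 7: ['page', 'plane', 'ant'] (min_width=14, slack=5)
Line 8: ['number', 'elephant', 'box'] (min_width=19, slack=0)
Line 9: ['pepper'] (min_width=6, slack=13)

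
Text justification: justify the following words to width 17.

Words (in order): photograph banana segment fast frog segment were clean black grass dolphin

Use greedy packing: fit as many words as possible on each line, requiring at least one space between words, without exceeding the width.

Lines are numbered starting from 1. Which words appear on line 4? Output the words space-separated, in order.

Answer: clean black grass

Derivation:
Line 1: ['photograph', 'banana'] (min_width=17, slack=0)
Line 2: ['segment', 'fast', 'frog'] (min_width=17, slack=0)
Line 3: ['segment', 'were'] (min_width=12, slack=5)
Line 4: ['clean', 'black', 'grass'] (min_width=17, slack=0)
Line 5: ['dolphin'] (min_width=7, slack=10)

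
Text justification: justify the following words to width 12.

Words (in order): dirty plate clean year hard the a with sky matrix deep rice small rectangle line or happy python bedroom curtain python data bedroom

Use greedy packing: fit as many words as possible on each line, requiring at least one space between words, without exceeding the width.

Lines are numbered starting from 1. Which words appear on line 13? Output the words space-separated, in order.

Answer: bedroom

Derivation:
Line 1: ['dirty', 'plate'] (min_width=11, slack=1)
Line 2: ['clean', 'year'] (min_width=10, slack=2)
Line 3: ['hard', 'the', 'a'] (min_width=10, slack=2)
Line 4: ['with', 'sky'] (min_width=8, slack=4)
Line 5: ['matrix', 'deep'] (min_width=11, slack=1)
Line 6: ['rice', 'small'] (min_width=10, slack=2)
Line 7: ['rectangle'] (min_width=9, slack=3)
Line 8: ['line', 'or'] (min_width=7, slack=5)
Line 9: ['happy', 'python'] (min_width=12, slack=0)
Line 10: ['bedroom'] (min_width=7, slack=5)
Line 11: ['curtain'] (min_width=7, slack=5)
Line 12: ['python', 'data'] (min_width=11, slack=1)
Line 13: ['bedroom'] (min_width=7, slack=5)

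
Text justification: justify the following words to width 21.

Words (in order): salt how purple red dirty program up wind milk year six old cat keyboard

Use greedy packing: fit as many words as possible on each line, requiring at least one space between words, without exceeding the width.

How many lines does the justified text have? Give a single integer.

Line 1: ['salt', 'how', 'purple', 'red'] (min_width=19, slack=2)
Line 2: ['dirty', 'program', 'up', 'wind'] (min_width=21, slack=0)
Line 3: ['milk', 'year', 'six', 'old', 'cat'] (min_width=21, slack=0)
Line 4: ['keyboard'] (min_width=8, slack=13)
Total lines: 4

Answer: 4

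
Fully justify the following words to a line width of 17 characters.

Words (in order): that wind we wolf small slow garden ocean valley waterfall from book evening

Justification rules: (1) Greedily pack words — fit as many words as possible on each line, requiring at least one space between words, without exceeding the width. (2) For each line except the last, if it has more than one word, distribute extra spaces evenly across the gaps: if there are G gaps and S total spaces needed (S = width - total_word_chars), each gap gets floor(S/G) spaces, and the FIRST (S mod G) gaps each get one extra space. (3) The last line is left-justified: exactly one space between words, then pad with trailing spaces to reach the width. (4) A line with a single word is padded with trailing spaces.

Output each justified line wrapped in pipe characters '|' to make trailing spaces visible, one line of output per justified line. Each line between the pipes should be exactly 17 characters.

Line 1: ['that', 'wind', 'we', 'wolf'] (min_width=17, slack=0)
Line 2: ['small', 'slow', 'garden'] (min_width=17, slack=0)
Line 3: ['ocean', 'valley'] (min_width=12, slack=5)
Line 4: ['waterfall', 'from'] (min_width=14, slack=3)
Line 5: ['book', 'evening'] (min_width=12, slack=5)

Answer: |that wind we wolf|
|small slow garden|
|ocean      valley|
|waterfall    from|
|book evening     |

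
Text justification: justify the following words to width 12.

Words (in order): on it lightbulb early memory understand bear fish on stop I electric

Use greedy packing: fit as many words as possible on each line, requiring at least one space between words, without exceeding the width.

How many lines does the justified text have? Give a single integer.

Line 1: ['on', 'it'] (min_width=5, slack=7)
Line 2: ['lightbulb'] (min_width=9, slack=3)
Line 3: ['early', 'memory'] (min_width=12, slack=0)
Line 4: ['understand'] (min_width=10, slack=2)
Line 5: ['bear', 'fish', 'on'] (min_width=12, slack=0)
Line 6: ['stop', 'I'] (min_width=6, slack=6)
Line 7: ['electric'] (min_width=8, slack=4)
Total lines: 7

Answer: 7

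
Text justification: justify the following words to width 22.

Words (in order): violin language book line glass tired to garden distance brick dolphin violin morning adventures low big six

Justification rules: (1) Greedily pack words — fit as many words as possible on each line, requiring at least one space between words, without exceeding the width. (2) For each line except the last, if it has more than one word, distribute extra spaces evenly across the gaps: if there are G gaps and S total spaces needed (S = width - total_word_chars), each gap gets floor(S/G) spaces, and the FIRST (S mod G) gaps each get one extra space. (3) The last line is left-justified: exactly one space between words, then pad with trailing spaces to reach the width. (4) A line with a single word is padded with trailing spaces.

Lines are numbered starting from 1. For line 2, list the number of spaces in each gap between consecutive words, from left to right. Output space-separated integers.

Answer: 2 2 2

Derivation:
Line 1: ['violin', 'language', 'book'] (min_width=20, slack=2)
Line 2: ['line', 'glass', 'tired', 'to'] (min_width=19, slack=3)
Line 3: ['garden', 'distance', 'brick'] (min_width=21, slack=1)
Line 4: ['dolphin', 'violin', 'morning'] (min_width=22, slack=0)
Line 5: ['adventures', 'low', 'big', 'six'] (min_width=22, slack=0)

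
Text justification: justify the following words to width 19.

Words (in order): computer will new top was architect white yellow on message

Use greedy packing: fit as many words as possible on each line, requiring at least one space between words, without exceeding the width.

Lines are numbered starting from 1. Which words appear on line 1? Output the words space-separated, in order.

Answer: computer will new

Derivation:
Line 1: ['computer', 'will', 'new'] (min_width=17, slack=2)
Line 2: ['top', 'was', 'architect'] (min_width=17, slack=2)
Line 3: ['white', 'yellow', 'on'] (min_width=15, slack=4)
Line 4: ['message'] (min_width=7, slack=12)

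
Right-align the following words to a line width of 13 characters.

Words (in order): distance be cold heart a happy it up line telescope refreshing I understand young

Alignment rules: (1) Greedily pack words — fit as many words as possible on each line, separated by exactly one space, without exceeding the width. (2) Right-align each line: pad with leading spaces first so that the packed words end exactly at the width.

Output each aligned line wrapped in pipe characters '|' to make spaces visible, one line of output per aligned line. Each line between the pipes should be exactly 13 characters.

Line 1: ['distance', 'be'] (min_width=11, slack=2)
Line 2: ['cold', 'heart', 'a'] (min_width=12, slack=1)
Line 3: ['happy', 'it', 'up'] (min_width=11, slack=2)
Line 4: ['line'] (min_width=4, slack=9)
Line 5: ['telescope'] (min_width=9, slack=4)
Line 6: ['refreshing', 'I'] (min_width=12, slack=1)
Line 7: ['understand'] (min_width=10, slack=3)
Line 8: ['young'] (min_width=5, slack=8)

Answer: |  distance be|
| cold heart a|
|  happy it up|
|         line|
|    telescope|
| refreshing I|
|   understand|
|        young|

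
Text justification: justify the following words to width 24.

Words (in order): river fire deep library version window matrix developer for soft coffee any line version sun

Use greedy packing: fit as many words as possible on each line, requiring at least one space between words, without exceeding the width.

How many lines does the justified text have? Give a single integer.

Line 1: ['river', 'fire', 'deep', 'library'] (min_width=23, slack=1)
Line 2: ['version', 'window', 'matrix'] (min_width=21, slack=3)
Line 3: ['developer', 'for', 'soft'] (min_width=18, slack=6)
Line 4: ['coffee', 'any', 'line', 'version'] (min_width=23, slack=1)
Line 5: ['sun'] (min_width=3, slack=21)
Total lines: 5

Answer: 5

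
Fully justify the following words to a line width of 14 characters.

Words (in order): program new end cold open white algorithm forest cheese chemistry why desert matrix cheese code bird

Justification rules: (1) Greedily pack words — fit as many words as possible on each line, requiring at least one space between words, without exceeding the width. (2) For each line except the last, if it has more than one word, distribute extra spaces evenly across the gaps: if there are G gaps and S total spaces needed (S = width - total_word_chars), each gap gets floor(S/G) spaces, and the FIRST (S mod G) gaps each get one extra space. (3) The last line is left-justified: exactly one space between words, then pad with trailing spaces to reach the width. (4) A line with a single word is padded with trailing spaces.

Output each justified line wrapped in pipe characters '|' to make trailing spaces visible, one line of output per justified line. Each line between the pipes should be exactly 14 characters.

Line 1: ['program', 'new'] (min_width=11, slack=3)
Line 2: ['end', 'cold', 'open'] (min_width=13, slack=1)
Line 3: ['white'] (min_width=5, slack=9)
Line 4: ['algorithm'] (min_width=9, slack=5)
Line 5: ['forest', 'cheese'] (min_width=13, slack=1)
Line 6: ['chemistry', 'why'] (min_width=13, slack=1)
Line 7: ['desert', 'matrix'] (min_width=13, slack=1)
Line 8: ['cheese', 'code'] (min_width=11, slack=3)
Line 9: ['bird'] (min_width=4, slack=10)

Answer: |program    new|
|end  cold open|
|white         |
|algorithm     |
|forest  cheese|
|chemistry  why|
|desert  matrix|
|cheese    code|
|bird          |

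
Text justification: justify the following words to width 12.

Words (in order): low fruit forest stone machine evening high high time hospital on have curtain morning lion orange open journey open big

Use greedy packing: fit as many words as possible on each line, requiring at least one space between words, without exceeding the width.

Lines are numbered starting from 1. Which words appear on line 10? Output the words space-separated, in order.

Answer: journey open

Derivation:
Line 1: ['low', 'fruit'] (min_width=9, slack=3)
Line 2: ['forest', 'stone'] (min_width=12, slack=0)
Line 3: ['machine'] (min_width=7, slack=5)
Line 4: ['evening', 'high'] (min_width=12, slack=0)
Line 5: ['high', 'time'] (min_width=9, slack=3)
Line 6: ['hospital', 'on'] (min_width=11, slack=1)
Line 7: ['have', 'curtain'] (min_width=12, slack=0)
Line 8: ['morning', 'lion'] (min_width=12, slack=0)
Line 9: ['orange', 'open'] (min_width=11, slack=1)
Line 10: ['journey', 'open'] (min_width=12, slack=0)
Line 11: ['big'] (min_width=3, slack=9)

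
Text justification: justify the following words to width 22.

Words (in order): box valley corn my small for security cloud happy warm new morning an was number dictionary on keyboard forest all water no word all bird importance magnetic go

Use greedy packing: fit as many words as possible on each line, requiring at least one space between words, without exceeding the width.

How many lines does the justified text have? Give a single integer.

Answer: 8

Derivation:
Line 1: ['box', 'valley', 'corn', 'my'] (min_width=18, slack=4)
Line 2: ['small', 'for', 'security'] (min_width=18, slack=4)
Line 3: ['cloud', 'happy', 'warm', 'new'] (min_width=20, slack=2)
Line 4: ['morning', 'an', 'was', 'number'] (min_width=21, slack=1)
Line 5: ['dictionary', 'on', 'keyboard'] (min_width=22, slack=0)
Line 6: ['forest', 'all', 'water', 'no'] (min_width=19, slack=3)
Line 7: ['word', 'all', 'bird'] (min_width=13, slack=9)
Line 8: ['importance', 'magnetic', 'go'] (min_width=22, slack=0)
Total lines: 8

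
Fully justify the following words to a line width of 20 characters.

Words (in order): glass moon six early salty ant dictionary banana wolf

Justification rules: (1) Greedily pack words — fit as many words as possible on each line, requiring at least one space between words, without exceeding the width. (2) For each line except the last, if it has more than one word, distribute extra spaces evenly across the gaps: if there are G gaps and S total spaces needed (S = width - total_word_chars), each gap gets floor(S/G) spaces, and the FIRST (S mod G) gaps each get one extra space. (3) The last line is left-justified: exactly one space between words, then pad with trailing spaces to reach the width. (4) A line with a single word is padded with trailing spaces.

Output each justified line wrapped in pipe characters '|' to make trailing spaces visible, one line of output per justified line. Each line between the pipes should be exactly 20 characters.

Answer: |glass moon six early|
|salty ant dictionary|
|banana wolf         |

Derivation:
Line 1: ['glass', 'moon', 'six', 'early'] (min_width=20, slack=0)
Line 2: ['salty', 'ant', 'dictionary'] (min_width=20, slack=0)
Line 3: ['banana', 'wolf'] (min_width=11, slack=9)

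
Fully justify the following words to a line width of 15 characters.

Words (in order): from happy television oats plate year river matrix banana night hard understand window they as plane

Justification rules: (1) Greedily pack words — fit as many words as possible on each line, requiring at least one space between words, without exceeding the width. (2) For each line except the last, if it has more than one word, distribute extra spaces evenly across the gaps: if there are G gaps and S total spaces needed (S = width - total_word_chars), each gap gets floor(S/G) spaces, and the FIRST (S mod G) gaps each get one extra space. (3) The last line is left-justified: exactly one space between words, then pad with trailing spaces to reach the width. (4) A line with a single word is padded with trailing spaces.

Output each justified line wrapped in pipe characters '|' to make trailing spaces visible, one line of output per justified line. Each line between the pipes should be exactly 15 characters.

Answer: |from      happy|
|television oats|
|plate      year|
|river    matrix|
|banana    night|
|hard understand|
|window  they as|
|plane          |

Derivation:
Line 1: ['from', 'happy'] (min_width=10, slack=5)
Line 2: ['television', 'oats'] (min_width=15, slack=0)
Line 3: ['plate', 'year'] (min_width=10, slack=5)
Line 4: ['river', 'matrix'] (min_width=12, slack=3)
Line 5: ['banana', 'night'] (min_width=12, slack=3)
Line 6: ['hard', 'understand'] (min_width=15, slack=0)
Line 7: ['window', 'they', 'as'] (min_width=14, slack=1)
Line 8: ['plane'] (min_width=5, slack=10)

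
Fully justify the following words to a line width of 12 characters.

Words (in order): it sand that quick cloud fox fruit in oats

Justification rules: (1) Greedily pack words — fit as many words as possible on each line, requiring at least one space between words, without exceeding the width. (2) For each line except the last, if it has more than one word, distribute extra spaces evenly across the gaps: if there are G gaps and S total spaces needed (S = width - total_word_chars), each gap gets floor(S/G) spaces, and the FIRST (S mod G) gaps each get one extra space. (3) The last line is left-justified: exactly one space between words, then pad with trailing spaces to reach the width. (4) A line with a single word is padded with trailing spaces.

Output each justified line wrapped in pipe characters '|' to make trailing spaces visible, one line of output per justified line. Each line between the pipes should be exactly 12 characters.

Line 1: ['it', 'sand', 'that'] (min_width=12, slack=0)
Line 2: ['quick', 'cloud'] (min_width=11, slack=1)
Line 3: ['fox', 'fruit', 'in'] (min_width=12, slack=0)
Line 4: ['oats'] (min_width=4, slack=8)

Answer: |it sand that|
|quick  cloud|
|fox fruit in|
|oats        |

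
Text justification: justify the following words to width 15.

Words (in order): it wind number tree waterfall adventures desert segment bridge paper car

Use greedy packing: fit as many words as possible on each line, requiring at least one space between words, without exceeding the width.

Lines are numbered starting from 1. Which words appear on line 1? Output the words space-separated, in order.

Answer: it wind number

Derivation:
Line 1: ['it', 'wind', 'number'] (min_width=14, slack=1)
Line 2: ['tree', 'waterfall'] (min_width=14, slack=1)
Line 3: ['adventures'] (min_width=10, slack=5)
Line 4: ['desert', 'segment'] (min_width=14, slack=1)
Line 5: ['bridge', 'paper'] (min_width=12, slack=3)
Line 6: ['car'] (min_width=3, slack=12)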